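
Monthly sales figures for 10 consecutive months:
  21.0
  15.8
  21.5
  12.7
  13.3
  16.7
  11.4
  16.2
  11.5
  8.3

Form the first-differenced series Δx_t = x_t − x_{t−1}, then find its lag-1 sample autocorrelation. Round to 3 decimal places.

-0.663

First differences Δx: -5.2, 5.7, -8.8, 0.6, 3.4, -5.3, 4.8, -4.7, -3.2
Mean of differences = -1.4111
Numerator Σ(Δx_t−Δx̄)(Δx_{t+1}−Δx̄) = -142.0790
Denominator Σ(Δx_t−Δx̄)² = 214.4289
r_1(Δx) = -142.0790 / 214.4289 = -0.663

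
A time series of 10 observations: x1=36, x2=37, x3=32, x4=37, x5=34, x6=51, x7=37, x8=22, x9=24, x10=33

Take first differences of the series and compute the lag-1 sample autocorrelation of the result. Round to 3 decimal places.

-0.164

First differences Δx: 1, -5, 5, -3, 17, -14, -15, 2, 9
Mean of differences = -0.3333
Numerator Σ(Δx_t−Δx̄)(Δx_{t+1}−Δx̄) = -140.4444
Denominator Σ(Δx_t−Δx̄)² = 854.0000
r_1(Δx) = -140.4444 / 854.0000 = -0.164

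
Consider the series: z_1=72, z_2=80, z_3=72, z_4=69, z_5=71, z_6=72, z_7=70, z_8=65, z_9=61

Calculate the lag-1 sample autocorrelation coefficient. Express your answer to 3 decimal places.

0.373

Mean z̄ = (72 + 80 + 72 + 69 + 71 + 72 + 70 + 65 + 61)/9 = 70.2222
Numerator Σ_{t=1}^{8}(z_t−z̄)(z_{t+1}−z̄) = 81.9506
Denominator Σ(z_t−z̄)² = 219.5556
r_1 = 81.9506 / 219.5556 = 0.373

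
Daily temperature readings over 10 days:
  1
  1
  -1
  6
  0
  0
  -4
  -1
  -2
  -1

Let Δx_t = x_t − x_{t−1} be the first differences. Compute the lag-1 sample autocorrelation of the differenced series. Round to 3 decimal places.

-0.629

First differences Δx: 0, -2, 7, -6, 0, -4, 3, -1, 1
Mean of differences = -0.2222
Numerator Σ(Δx_t−Δx̄)(Δx_{t+1}−Δx̄) = -72.7160
Denominator Σ(Δx_t−Δx̄)² = 115.5556
r_1(Δx) = -72.7160 / 115.5556 = -0.629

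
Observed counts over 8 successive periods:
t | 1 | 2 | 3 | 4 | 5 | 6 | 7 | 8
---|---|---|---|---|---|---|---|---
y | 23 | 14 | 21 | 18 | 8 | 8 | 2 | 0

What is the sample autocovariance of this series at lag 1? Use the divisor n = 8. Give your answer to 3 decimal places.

Mean ȳ = (23 + 14 + 21 + 18 + 8 + 8 + 2 + 0)/8 = 11.7500
Deviations: 11.2500, 2.2500, 9.2500, 6.2500, -3.7500, -3.7500, -9.7500, -11.7500
Σ_{t=1}^{7}(y_t−ȳ)(y_{t+1}−ȳ) = 245.6875
γ_1 = 245.6875 / 8 = 30.711

30.711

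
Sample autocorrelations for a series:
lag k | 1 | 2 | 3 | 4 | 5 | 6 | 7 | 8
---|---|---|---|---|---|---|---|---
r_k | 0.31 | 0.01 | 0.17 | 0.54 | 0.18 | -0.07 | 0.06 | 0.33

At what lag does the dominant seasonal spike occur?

4

The largest autocorrelation is r_4 = 0.54, with a weaker echo at lag 8 (0.33); the remaining lags stay at or below 0.31. The elevated value at lag 1 (0.31), dropping to 0.01 at lag 2, reflects decaying short-term dependence rather than seasonality.
The dominant spike at lag 4 indicates a seasonal period of 4.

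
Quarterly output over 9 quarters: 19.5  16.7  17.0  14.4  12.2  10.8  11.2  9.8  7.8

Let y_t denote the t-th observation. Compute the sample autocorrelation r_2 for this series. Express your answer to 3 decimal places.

Mean ȳ = (19.5 + 16.7 + 17.0 + 14.4 + 12.2 + 10.8 + 11.2 + 9.8 + 7.8)/9 = 13.2667
Numerator Σ_{t=1}^{7}(y_t−ȳ)(y_{t+2}−ȳ) = 42.4378
Denominator Σ(y_t−ȳ)² = 119.2600
r_2 = 42.4378 / 119.2600 = 0.356

0.356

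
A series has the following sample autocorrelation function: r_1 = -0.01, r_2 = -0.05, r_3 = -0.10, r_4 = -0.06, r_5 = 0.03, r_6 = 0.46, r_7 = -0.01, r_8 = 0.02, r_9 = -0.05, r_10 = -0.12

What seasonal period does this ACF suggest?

The largest autocorrelation is r_6 = 0.46; the remaining lags stay at or below 0.03.
The dominant spike at lag 6 indicates a seasonal period of 6.

6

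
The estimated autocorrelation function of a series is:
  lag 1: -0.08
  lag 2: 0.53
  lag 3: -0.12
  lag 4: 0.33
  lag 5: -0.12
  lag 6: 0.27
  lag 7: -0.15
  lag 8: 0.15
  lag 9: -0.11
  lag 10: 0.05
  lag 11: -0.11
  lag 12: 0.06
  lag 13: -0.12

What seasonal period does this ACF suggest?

2

The largest autocorrelation is r_2 = 0.53, with weaker echoes at lags 4 (0.33), 6 (0.27) and 8 (0.15); the remaining lags stay at or below 0.06.
The dominant spike at lag 2 indicates a seasonal period of 2.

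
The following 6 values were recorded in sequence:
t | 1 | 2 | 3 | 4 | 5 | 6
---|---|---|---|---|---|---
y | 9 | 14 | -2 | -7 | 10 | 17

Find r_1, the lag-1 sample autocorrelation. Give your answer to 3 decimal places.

0.143

Mean ȳ = (9 + 14 − 2 − 7 + 10 + 17)/6 = 6.8333
Numerator Σ_{t=1}^{5}(y_t−ȳ)(y_{t+1}−ȳ) = 62.8056
Denominator Σ(y_t−ȳ)² = 438.8333
r_1 = 62.8056 / 438.8333 = 0.143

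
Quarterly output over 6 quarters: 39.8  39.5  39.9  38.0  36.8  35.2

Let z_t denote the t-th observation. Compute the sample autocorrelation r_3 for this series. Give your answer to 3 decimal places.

Mean z̄ = (39.8 + 39.5 + 39.9 + 38.0 + 36.8 + 35.2)/6 = 38.2000
Deviations from mean: 1.6000, 1.3000, 1.7000, -0.2000, -1.4000, -3.0000
Σ(z_t−z̄)(z_{t+3}−z̄) = (-0.3200) + (-1.8200) + (-5.1000) = -7.2400
Denominator Σ(z_t−z̄)² = 18.1400
r_3 = -7.2400 / 18.1400 = -0.399

-0.399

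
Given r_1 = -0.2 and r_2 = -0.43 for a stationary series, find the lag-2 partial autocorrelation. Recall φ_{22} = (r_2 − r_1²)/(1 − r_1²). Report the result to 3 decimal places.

φ_{22} = (r_2 − r_1²) / (1 − r_1²)
r_1² = (-0.2)² = 0.04
Numerator = -0.43 − 0.0400 = -0.4700; denominator = 1 − 0.0400 = 0.9600
φ_{22} = -0.4700 / 0.9600 = -0.490

-0.490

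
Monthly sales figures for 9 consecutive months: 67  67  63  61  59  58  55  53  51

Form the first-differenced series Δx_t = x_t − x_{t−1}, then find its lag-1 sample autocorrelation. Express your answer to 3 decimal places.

-0.500

First differences Δx: 0, -4, -2, -2, -1, -3, -2, -2
Mean of differences = -2.0000
Numerator Σ(Δx_t−Δx̄)(Δx_{t+1}−Δx̄) = -5.0000
Denominator Σ(Δx_t−Δx̄)² = 10.0000
r_1(Δx) = -5.0000 / 10.0000 = -0.500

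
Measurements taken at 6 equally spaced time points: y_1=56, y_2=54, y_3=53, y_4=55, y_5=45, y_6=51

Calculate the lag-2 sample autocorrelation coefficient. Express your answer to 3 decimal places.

-0.020

Mean ȳ = (56 + 54 + 53 + 55 + 45 + 51)/6 = 52.3333
Deviations from mean: 3.6667, 1.6667, 0.6667, 2.6667, -7.3333, -1.3333
Σ(y_t−ȳ)(y_{t+2}−ȳ) = (2.4444) + (4.4444) + (-4.8889) + (-3.5556) = -1.5556
Denominator Σ(y_t−ȳ)² = 79.3333
r_2 = -1.5556 / 79.3333 = -0.020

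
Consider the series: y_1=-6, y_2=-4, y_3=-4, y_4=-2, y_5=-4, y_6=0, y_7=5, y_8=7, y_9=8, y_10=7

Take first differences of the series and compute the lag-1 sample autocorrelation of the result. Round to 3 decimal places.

-0.010

First differences Δy: 2, 0, 2, -2, 4, 5, 2, 1, -1
Mean of differences = 1.4444
Numerator Σ(Δy_t−Δȳ)(Δy_{t+1}−Δȳ) = -0.4198
Denominator Σ(Δy_t−Δȳ)² = 40.2222
r_1(Δy) = -0.4198 / 40.2222 = -0.010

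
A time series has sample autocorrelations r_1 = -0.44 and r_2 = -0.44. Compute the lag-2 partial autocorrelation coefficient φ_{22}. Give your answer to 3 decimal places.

-0.786

φ_{22} = (r_2 − r_1²) / (1 − r_1²)
r_1² = (-0.44)² = 0.1936
Numerator = -0.44 − 0.1936 = -0.6336; denominator = 1 − 0.1936 = 0.8064
φ_{22} = -0.6336 / 0.8064 = -0.786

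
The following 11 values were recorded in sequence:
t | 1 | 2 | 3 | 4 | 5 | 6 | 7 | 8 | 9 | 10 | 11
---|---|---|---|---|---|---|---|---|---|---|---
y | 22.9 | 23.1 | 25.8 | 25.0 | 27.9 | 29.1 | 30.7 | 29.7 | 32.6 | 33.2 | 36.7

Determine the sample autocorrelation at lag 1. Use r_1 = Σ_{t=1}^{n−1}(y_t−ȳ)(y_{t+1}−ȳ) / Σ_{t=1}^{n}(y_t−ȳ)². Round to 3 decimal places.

0.637

Mean ȳ = (22.9 + 23.1 + 25.8 + 25.0 + 27.9 + 29.1 + 30.7 + 29.7 + 32.6 + 33.2 + 36.7)/11 = 28.7909
Numerator Σ_{t=1}^{10}(y_t−ȳ)(y_{t+1}−ȳ) = 122.4408
Denominator Σ(y_t−ȳ)² = 192.2691
r_1 = 122.4408 / 192.2691 = 0.637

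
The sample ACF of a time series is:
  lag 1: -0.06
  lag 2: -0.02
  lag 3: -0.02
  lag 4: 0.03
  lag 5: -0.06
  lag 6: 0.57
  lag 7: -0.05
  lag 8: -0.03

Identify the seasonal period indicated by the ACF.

The largest autocorrelation is r_6 = 0.57; the remaining lags stay at or below 0.03.
The dominant spike at lag 6 indicates a seasonal period of 6.

6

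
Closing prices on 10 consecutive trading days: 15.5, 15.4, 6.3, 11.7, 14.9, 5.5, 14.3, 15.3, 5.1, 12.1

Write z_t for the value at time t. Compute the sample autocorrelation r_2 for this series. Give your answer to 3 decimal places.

-0.400

Mean z̄ = (15.5 + 15.4 + 6.3 + 11.7 + 14.9 + 5.5 + 14.3 + 15.3 + 5.1 + 12.1)/10 = 11.6100
Numerator Σ_{t=1}^{8}(z_t−z̄)(z_{t+2}−z̄) = -67.7342
Denominator Σ(z_t−z̄)² = 169.3290
r_2 = -67.7342 / 169.3290 = -0.400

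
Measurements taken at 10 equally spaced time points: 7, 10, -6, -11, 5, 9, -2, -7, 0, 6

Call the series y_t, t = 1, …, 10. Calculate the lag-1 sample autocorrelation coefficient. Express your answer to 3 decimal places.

Mean ȳ = (7 + 10 − 6 − 11 + 5 + 9 − 2 − 7 + 0 + 6)/10 = 1.1000
Numerator Σ_{t=1}^{9}(y_t−ȳ)(y_{t+1}−ȳ) = 62.9900
Denominator Σ(y_t−ȳ)² = 488.9000
r_1 = 62.9900 / 488.9000 = 0.129

0.129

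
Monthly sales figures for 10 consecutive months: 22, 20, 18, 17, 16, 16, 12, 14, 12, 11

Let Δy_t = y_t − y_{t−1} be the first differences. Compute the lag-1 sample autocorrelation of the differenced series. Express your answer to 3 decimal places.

-0.662

First differences Δy: -2, -2, -1, -1, 0, -4, 2, -2, -1
Mean of differences = -1.2222
Numerator Σ(Δy_t−Δȳ)(Δy_{t+1}−Δȳ) = -14.2716
Denominator Σ(Δy_t−Δȳ)² = 21.5556
r_1(Δy) = -14.2716 / 21.5556 = -0.662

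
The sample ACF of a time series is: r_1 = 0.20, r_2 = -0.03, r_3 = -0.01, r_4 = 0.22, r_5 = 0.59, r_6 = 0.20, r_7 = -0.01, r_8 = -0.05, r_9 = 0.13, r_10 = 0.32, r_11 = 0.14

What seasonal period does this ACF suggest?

5

The largest autocorrelation is r_5 = 0.59, with a weaker echo at lag 10 (0.32); the remaining lags stay at or below 0.22.
The dominant spike at lag 5 indicates a seasonal period of 5.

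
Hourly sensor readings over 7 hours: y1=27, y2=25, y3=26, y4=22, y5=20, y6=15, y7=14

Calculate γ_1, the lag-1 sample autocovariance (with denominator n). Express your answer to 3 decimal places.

13.580

Mean ȳ = (27 + 25 + 26 + 22 + 20 + 15 + 14)/7 = 21.2857
Σ_{t=1}^{6}(y_t−ȳ)(y_{t+1}−ȳ) = 95.0612
γ_1 = 95.0612 / 7 = 13.580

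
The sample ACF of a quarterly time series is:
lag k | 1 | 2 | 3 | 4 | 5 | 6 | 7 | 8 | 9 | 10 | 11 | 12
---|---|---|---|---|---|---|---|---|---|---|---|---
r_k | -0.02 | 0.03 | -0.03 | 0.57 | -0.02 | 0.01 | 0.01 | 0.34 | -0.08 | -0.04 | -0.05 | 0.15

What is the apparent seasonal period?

The largest autocorrelation is r_4 = 0.57, with weaker echoes at lags 8 (0.34) and 12 (0.15); the remaining lags stay at or below 0.03.
The dominant spike at lag 4 indicates a seasonal period of 4.

4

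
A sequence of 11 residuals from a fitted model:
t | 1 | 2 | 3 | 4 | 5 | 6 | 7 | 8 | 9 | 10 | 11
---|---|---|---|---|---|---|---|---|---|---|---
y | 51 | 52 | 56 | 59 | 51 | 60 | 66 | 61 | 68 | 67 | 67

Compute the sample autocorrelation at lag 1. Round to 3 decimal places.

Mean ȳ = (51 + 52 + 56 + 59 + 51 + 60 + 66 + 61 + 68 + 67 + 67)/11 = 59.8182
Numerator Σ_{t=1}^{10}(y_t−ȳ)(y_{t+1}−ȳ) = 235.9669
Denominator Σ(y_t−ȳ)² = 441.6364
r_1 = 235.9669 / 441.6364 = 0.534

0.534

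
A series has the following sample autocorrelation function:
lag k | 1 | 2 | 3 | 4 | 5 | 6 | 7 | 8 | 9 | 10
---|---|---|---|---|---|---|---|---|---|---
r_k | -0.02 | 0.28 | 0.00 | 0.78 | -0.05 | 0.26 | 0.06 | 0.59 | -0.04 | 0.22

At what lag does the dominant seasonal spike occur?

4

The largest autocorrelation is r_4 = 0.78, with a weaker echo at lag 8 (0.59); the remaining lags stay at or below 0.28.
The dominant spike at lag 4 indicates a seasonal period of 4.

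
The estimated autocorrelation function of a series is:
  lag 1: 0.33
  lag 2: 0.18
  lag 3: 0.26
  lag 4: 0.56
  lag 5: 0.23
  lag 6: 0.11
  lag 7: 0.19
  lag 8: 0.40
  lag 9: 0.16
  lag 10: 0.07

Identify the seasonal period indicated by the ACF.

4

The largest autocorrelation is r_4 = 0.56, with a weaker echo at lag 8 (0.40); the remaining lags stay at or below 0.33. The elevated value at lag 1 (0.33), dropping to 0.18 at lag 2, reflects decaying short-term dependence rather than seasonality.
The dominant spike at lag 4 indicates a seasonal period of 4.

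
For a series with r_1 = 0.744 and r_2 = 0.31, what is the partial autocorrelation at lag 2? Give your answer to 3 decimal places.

-0.545

φ_{22} = (r_2 − r_1²) / (1 − r_1²)
r_1² = (0.744)² = 0.553536
Numerator = 0.31 − 0.5535 = -0.2435; denominator = 1 − 0.5535 = 0.4465
φ_{22} = -0.2435 / 0.4465 = -0.545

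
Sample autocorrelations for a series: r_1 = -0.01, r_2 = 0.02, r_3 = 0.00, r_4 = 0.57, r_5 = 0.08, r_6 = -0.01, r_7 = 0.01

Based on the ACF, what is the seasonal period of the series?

4

The largest autocorrelation is r_4 = 0.57; the remaining lags stay at or below 0.08.
The dominant spike at lag 4 indicates a seasonal period of 4.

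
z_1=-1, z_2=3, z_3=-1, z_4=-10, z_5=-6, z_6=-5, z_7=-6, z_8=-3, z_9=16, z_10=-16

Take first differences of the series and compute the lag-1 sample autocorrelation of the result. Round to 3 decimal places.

-0.365

First differences Δz: 4, -4, -9, 4, 1, -1, 3, 19, -32
Mean of differences = -1.6667
Numerator Σ(Δz_t−Δz̄)(Δz_{t+1}−Δz̄) = -548.1111
Denominator Σ(Δz_t−Δz̄)² = 1500.0000
r_1(Δz) = -548.1111 / 1500.0000 = -0.365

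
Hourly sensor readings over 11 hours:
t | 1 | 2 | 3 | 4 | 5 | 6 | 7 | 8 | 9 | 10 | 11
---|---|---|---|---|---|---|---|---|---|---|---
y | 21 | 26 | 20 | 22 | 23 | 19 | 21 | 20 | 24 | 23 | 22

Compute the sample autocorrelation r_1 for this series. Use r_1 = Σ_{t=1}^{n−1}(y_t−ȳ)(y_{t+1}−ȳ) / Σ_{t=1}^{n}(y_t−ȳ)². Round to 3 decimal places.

Mean ȳ = (21 + 26 + 20 + 22 + 23 + 19 + 21 + 20 + 24 + 23 + 22)/11 = 21.9091
Numerator Σ_{t=1}^{10}(y_t−ȳ)(y_{t+1}−ȳ) = -12.0083
Denominator Σ(y_t−ȳ)² = 40.9091
r_1 = -12.0083 / 40.9091 = -0.294

-0.294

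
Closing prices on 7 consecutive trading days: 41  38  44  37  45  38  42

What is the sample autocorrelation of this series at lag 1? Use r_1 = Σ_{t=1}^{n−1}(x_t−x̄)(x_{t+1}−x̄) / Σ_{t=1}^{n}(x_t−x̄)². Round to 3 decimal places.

Mean x̄ = (41 + 38 + 44 + 37 + 45 + 38 + 42)/7 = 40.7143
Deviations from mean: 0.2857, -2.7143, 3.2857, -3.7143, 4.2857, -2.7143, 1.2857
Σ(x_t−x̄)(x_{t+1}−x̄) = (-0.7755) + (-8.9184) + (-12.2041) + (-15.9184) + (-11.6327) + (-3.4898) = -52.9388
Denominator Σ(x_t−x̄)² = 59.4286
r_1 = -52.9388 / 59.4286 = -0.891

-0.891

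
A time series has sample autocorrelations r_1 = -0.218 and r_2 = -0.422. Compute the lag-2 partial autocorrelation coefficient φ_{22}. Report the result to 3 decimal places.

-0.493

φ_{22} = (r_2 − r_1²) / (1 − r_1²)
r_1² = (-0.218)² = 0.047524
Numerator = -0.422 − 0.0475 = -0.4695; denominator = 1 − 0.0475 = 0.9525
φ_{22} = -0.4695 / 0.9525 = -0.493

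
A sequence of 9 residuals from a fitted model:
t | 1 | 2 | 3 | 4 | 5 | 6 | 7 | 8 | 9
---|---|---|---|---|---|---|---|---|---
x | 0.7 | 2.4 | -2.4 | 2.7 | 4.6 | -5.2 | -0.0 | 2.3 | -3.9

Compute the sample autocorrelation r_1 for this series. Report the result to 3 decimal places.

Mean x̄ = (0.7 + 2.4 − 2.4 + 2.7 + 4.6 − 5.2 − 0.0 + 2.3 − 3.9)/9 = 0.1333
Numerator Σ_{t=1}^{8}(x_t−x̄)(x_{t+1}−x̄) = -31.6344
Denominator Σ(x_t−x̄)² = 87.8400
r_1 = -31.6344 / 87.8400 = -0.360

-0.360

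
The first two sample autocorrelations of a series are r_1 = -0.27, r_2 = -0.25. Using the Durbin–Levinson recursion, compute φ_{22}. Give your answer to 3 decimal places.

φ_{22} = (r_2 − r_1²) / (1 − r_1²)
r_1² = (-0.27)² = 0.0729
Numerator = -0.25 − 0.0729 = -0.3229; denominator = 1 − 0.0729 = 0.9271
φ_{22} = -0.3229 / 0.9271 = -0.348

-0.348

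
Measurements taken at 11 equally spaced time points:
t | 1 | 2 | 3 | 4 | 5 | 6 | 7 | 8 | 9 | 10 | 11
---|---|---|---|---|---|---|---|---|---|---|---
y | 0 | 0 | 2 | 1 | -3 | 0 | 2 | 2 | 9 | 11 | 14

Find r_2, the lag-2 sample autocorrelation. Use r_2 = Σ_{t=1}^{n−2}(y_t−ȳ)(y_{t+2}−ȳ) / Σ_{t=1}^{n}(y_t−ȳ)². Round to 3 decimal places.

Mean ȳ = (0 + 0 + 2 + 1 − 3 + 0 + 2 + 2 + 9 + 11 + 14)/11 = 3.4545
Numerator Σ_{t=1}^{9}(y_t−ȳ)(y_{t+2}−ȳ) = 85.2231
Denominator Σ(y_t−ȳ)² = 288.7273
r_2 = 85.2231 / 288.7273 = 0.295

0.295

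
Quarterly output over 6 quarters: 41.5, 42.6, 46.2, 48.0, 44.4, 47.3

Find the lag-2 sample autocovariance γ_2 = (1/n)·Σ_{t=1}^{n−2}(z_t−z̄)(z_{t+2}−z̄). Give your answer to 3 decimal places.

Mean z̄ = (41.5 + 42.6 + 46.2 + 48.0 + 44.4 + 47.3)/6 = 45.0000
Σ_{t=1}^{4}(z_t−z̄)(z_{t+2}−z̄) = -5.2200
γ_2 = -5.2200 / 6 = -0.870

-0.870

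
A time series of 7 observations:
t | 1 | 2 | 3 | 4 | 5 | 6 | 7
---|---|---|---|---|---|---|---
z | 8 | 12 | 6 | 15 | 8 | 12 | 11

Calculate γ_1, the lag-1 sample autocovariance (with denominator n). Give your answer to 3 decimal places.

Mean z̄ = (8 + 12 + 6 + 15 + 8 + 12 + 11)/7 = 10.2857
Σ_{t=1}^{6}(z_t−z̄)(z_{t+1}−z̄) = -44.9388
γ_1 = -44.9388 / 7 = -6.420

-6.420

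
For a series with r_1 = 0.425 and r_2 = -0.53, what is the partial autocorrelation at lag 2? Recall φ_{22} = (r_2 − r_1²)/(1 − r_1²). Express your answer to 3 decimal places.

φ_{22} = (r_2 − r_1²) / (1 − r_1²)
r_1² = (0.425)² = 0.180625
Numerator = -0.53 − 0.1806 = -0.7106; denominator = 1 − 0.1806 = 0.8194
φ_{22} = -0.7106 / 0.8194 = -0.867

-0.867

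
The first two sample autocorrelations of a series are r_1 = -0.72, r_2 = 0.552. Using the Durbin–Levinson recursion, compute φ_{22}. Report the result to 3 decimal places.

0.070

φ_{22} = (r_2 − r_1²) / (1 − r_1²)
r_1² = (-0.72)² = 0.5184
Numerator = 0.552 − 0.5184 = 0.0336; denominator = 1 − 0.5184 = 0.4816
φ_{22} = 0.0336 / 0.4816 = 0.070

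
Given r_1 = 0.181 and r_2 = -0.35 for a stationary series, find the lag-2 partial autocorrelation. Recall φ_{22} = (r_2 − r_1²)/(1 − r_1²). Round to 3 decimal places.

-0.396

φ_{22} = (r_2 − r_1²) / (1 − r_1²)
r_1² = (0.181)² = 0.032761
Numerator = -0.35 − 0.0328 = -0.3828; denominator = 1 − 0.0328 = 0.9672
φ_{22} = -0.3828 / 0.9672 = -0.396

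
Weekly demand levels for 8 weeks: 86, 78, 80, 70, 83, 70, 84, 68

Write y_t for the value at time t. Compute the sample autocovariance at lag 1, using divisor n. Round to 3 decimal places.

Mean ȳ = (86 + 78 + 80 + 70 + 83 + 70 + 84 + 68)/8 = 77.3750
Σ_{t=1}^{7}(y_t−ȳ)(y_{t+1}−ȳ) = -206.2656
γ_1 = -206.2656 / 8 = -25.783

-25.783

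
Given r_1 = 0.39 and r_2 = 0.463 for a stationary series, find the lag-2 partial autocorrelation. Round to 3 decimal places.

0.367

φ_{22} = (r_2 − r_1²) / (1 − r_1²)
r_1² = (0.39)² = 0.1521
Numerator = 0.463 − 0.1521 = 0.3109; denominator = 1 − 0.1521 = 0.8479
φ_{22} = 0.3109 / 0.8479 = 0.367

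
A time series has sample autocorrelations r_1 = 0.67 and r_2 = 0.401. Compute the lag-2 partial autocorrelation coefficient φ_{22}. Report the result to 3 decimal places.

-0.087

φ_{22} = (r_2 − r_1²) / (1 − r_1²)
r_1² = (0.67)² = 0.4489
Numerator = 0.401 − 0.4489 = -0.0479; denominator = 1 − 0.4489 = 0.5511
φ_{22} = -0.0479 / 0.5511 = -0.087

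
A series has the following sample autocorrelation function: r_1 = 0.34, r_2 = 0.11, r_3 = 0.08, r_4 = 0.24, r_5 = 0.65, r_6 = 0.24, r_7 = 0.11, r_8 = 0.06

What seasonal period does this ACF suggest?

The largest autocorrelation is r_5 = 0.65; the remaining lags stay at or below 0.34. The elevated value at lag 1 (0.34), dropping to 0.11 at lag 2, reflects decaying short-term dependence rather than seasonality.
The dominant spike at lag 5 indicates a seasonal period of 5.

5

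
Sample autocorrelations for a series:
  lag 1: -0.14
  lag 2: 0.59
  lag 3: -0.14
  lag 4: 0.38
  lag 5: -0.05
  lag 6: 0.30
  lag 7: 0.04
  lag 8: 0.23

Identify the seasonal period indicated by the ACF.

2

The largest autocorrelation is r_2 = 0.59, with weaker echoes at lags 4 (0.38), 6 (0.30) and 8 (0.23); the remaining lags stay at or below 0.04.
The dominant spike at lag 2 indicates a seasonal period of 2.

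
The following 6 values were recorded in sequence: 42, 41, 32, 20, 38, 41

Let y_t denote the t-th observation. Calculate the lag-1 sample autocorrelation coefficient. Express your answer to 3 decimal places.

0.132

Mean ȳ = (42 + 41 + 32 + 20 + 38 + 41)/6 = 35.6667
Deviations from mean: 6.3333, 5.3333, -3.6667, -15.6667, 2.3333, 5.3333
Σ(y_t−ȳ)(y_{t+1}−ȳ) = (33.7778) + (-19.5556) + (57.4444) + (-36.5556) + (12.4444) = 47.5556
Denominator Σ(y_t−ȳ)² = 361.3333
r_1 = 47.5556 / 361.3333 = 0.132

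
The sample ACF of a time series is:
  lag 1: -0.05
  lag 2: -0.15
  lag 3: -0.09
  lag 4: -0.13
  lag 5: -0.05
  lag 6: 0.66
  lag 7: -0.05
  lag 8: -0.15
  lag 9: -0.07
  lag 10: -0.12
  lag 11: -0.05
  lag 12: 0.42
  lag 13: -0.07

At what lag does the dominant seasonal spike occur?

The largest autocorrelation is r_6 = 0.66, with a weaker echo at lag 12 (0.42); the remaining lags stay at or below -0.05.
The dominant spike at lag 6 indicates a seasonal period of 6.

6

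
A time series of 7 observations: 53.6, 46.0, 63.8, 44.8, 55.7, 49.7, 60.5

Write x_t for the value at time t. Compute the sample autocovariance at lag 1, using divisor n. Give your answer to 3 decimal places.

-31.735

Mean x̄ = (53.6 + 46.0 + 63.8 + 44.8 + 55.7 + 49.7 + 60.5)/7 = 53.4429
Σ_{t=1}^{6}(x_t−x̄)(x_{t+1}−x̄) = -222.1418
γ_1 = -222.1418 / 7 = -31.735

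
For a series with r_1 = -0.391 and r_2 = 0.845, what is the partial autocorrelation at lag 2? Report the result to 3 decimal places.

φ_{22} = (r_2 − r_1²) / (1 − r_1²)
r_1² = (-0.391)² = 0.152881
Numerator = 0.845 − 0.1529 = 0.6921; denominator = 1 − 0.1529 = 0.8471
φ_{22} = 0.6921 / 0.8471 = 0.817

0.817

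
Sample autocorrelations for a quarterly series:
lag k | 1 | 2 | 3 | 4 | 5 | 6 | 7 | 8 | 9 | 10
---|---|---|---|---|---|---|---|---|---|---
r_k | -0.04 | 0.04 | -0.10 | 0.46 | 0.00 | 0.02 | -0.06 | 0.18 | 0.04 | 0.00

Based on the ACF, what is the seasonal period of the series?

The largest autocorrelation is r_4 = 0.46, with a weaker echo at lag 8 (0.18); the remaining lags stay at or below 0.04.
The dominant spike at lag 4 indicates a seasonal period of 4.

4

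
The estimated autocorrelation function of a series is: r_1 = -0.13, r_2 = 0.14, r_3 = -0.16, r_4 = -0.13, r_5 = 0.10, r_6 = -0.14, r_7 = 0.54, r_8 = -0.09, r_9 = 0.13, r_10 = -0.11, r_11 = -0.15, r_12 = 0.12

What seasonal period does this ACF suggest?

The largest autocorrelation is r_7 = 0.54; the remaining lags stay at or below 0.14.
The dominant spike at lag 7 indicates a seasonal period of 7.

7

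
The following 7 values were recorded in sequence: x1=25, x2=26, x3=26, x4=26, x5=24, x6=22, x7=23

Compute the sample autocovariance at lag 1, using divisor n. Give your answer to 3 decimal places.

Mean x̄ = (25 + 26 + 26 + 26 + 24 + 22 + 23)/7 = 24.5714
Deviations: 0.4286, 1.4286, 1.4286, 1.4286, -0.5714, -2.5714, -1.5714
Σ_{t=1}^{6}(x_t−x̄)(x_{t+1}−x̄) = 9.3878
γ_1 = 9.3878 / 7 = 1.341

1.341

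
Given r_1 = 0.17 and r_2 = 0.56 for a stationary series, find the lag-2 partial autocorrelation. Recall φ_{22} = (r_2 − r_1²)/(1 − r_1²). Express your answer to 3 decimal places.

φ_{22} = (r_2 − r_1²) / (1 − r_1²)
r_1² = (0.17)² = 0.0289
Numerator = 0.56 − 0.0289 = 0.5311; denominator = 1 − 0.0289 = 0.9711
φ_{22} = 0.5311 / 0.9711 = 0.547

0.547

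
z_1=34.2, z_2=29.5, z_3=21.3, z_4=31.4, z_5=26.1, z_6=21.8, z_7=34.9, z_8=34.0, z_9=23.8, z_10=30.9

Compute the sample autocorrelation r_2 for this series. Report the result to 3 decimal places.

Mean z̄ = (34.2 + 29.5 + 21.3 + 31.4 + 26.1 + 21.8 + 34.9 + 34.0 + 23.8 + 30.9)/10 = 28.7900
Numerator Σ_{t=1}^{8}(z_t−z̄)(z_{t+2}−z̄) = -109.1132
Denominator Σ(z_t−z̄)² = 242.6090
r_2 = -109.1132 / 242.6090 = -0.450

-0.450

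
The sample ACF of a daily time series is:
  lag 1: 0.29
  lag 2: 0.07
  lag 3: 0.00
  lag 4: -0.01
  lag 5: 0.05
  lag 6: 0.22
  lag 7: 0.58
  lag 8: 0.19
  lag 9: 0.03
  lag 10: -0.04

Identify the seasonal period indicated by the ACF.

7

The largest autocorrelation is r_7 = 0.58; the remaining lags stay at or below 0.29. The elevated value at lag 1 (0.29), dropping to 0.07 at lag 2, reflects decaying short-term dependence rather than seasonality.
The dominant spike at lag 7 indicates a seasonal period of 7.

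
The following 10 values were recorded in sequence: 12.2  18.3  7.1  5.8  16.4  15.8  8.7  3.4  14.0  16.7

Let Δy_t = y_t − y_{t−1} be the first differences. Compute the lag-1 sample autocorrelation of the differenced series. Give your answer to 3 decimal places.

First differences Δy: 6.1, -11.2, -1.3, 10.6, -0.6, -7.1, -5.3, 10.6, 2.7
Mean of differences = 0.5000
Numerator Σ(Δy_t−Δȳ)(Δy_{t+1}−Δȳ) = -57.6700
Denominator Σ(Δy_t−Δȳ)² = 472.9600
r_1(Δy) = -57.6700 / 472.9600 = -0.122

-0.122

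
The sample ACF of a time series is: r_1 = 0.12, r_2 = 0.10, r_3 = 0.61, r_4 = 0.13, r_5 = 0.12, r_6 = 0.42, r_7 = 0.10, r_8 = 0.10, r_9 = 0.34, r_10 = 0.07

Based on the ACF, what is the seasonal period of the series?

The largest autocorrelation is r_3 = 0.61, with weaker echoes at lags 6 (0.42) and 9 (0.34); the remaining lags stay at or below 0.13.
The dominant spike at lag 3 indicates a seasonal period of 3.

3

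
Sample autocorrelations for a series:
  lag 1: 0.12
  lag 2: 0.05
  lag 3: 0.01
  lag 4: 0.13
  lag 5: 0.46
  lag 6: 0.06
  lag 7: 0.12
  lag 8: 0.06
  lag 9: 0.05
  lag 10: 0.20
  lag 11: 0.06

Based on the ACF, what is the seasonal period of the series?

The largest autocorrelation is r_5 = 0.46, with a weaker echo at lag 10 (0.20); the remaining lags stay at or below 0.13.
The dominant spike at lag 5 indicates a seasonal period of 5.

5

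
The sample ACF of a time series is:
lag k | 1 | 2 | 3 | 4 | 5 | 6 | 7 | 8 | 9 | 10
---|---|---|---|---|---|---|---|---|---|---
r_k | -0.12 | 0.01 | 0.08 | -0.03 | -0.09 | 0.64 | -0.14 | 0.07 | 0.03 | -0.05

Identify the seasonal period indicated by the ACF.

The largest autocorrelation is r_6 = 0.64; the remaining lags stay at or below 0.08.
The dominant spike at lag 6 indicates a seasonal period of 6.

6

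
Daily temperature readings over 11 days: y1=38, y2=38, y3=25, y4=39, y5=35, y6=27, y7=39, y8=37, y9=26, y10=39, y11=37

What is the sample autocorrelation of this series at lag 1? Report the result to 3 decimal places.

-0.429

Mean ȳ = (38 + 38 + 25 + 39 + 35 + 27 + 39 + 37 + 26 + 39 + 37)/11 = 34.5455
Numerator Σ_{t=1}^{10}(y_t−ȳ)(y_{t+1}−ȳ) = -135.7521
Denominator Σ(y_t−ȳ)² = 316.7273
r_1 = -135.7521 / 316.7273 = -0.429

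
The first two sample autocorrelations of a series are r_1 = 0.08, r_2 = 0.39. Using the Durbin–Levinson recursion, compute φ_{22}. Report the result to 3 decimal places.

φ_{22} = (r_2 − r_1²) / (1 − r_1²)
r_1² = (0.08)² = 0.0064
Numerator = 0.39 − 0.0064 = 0.3836; denominator = 1 − 0.0064 = 0.9936
φ_{22} = 0.3836 / 0.9936 = 0.386

0.386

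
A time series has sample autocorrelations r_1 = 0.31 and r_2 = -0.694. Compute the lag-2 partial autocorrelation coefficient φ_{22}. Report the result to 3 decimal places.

φ_{22} = (r_2 − r_1²) / (1 − r_1²)
r_1² = (0.31)² = 0.0961
Numerator = -0.694 − 0.0961 = -0.7901; denominator = 1 − 0.0961 = 0.9039
φ_{22} = -0.7901 / 0.9039 = -0.874

-0.874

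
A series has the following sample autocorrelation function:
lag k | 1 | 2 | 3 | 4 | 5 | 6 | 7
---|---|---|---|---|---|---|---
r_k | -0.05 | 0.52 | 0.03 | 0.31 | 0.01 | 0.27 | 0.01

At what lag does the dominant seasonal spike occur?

The largest autocorrelation is r_2 = 0.52, with weaker echoes at lags 4 (0.31) and 6 (0.27); the remaining lags stay at or below 0.03.
The dominant spike at lag 2 indicates a seasonal period of 2.

2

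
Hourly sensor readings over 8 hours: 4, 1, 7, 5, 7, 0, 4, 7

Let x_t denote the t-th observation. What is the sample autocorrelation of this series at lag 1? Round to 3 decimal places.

Mean x̄ = (4 + 1 + 7 + 5 + 7 + 0 + 4 + 7)/8 = 4.3750
Deviations from mean: -0.3750, -3.3750, 2.6250, 0.6250, 2.6250, -4.3750, -0.3750, 2.6250
Σ(x_t−x̄)(x_{t+1}−x̄) = (1.2656) + (-8.8594) + (1.6406) + (1.6406) + (-11.4844) + (1.6406) + (-0.9844) = -15.1406
Denominator Σ(x_t−x̄)² = 51.8750
r_1 = -15.1406 / 51.8750 = -0.292

-0.292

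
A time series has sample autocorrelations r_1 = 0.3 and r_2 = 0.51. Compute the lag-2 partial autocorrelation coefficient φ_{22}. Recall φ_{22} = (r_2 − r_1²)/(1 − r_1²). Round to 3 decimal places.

φ_{22} = (r_2 − r_1²) / (1 − r_1²)
r_1² = (0.3)² = 0.09
Numerator = 0.51 − 0.0900 = 0.4200; denominator = 1 − 0.0900 = 0.9100
φ_{22} = 0.4200 / 0.9100 = 0.462

0.462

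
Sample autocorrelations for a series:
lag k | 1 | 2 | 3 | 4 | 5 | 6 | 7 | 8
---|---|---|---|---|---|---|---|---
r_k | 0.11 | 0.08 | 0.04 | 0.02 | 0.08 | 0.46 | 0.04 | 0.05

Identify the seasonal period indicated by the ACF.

6

The largest autocorrelation is r_6 = 0.46; the remaining lags stay at or below 0.11.
The dominant spike at lag 6 indicates a seasonal period of 6.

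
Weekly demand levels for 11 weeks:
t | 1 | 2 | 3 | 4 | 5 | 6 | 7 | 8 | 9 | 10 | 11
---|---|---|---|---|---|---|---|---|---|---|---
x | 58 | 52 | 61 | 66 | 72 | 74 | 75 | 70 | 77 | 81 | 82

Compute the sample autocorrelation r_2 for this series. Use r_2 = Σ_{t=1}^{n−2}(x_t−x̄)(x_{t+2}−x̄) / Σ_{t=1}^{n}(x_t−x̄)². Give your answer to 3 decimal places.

0.299

Mean x̄ = (58 + 52 + 61 + 66 + 72 + 74 + 75 + 70 + 77 + 81 + 82)/11 = 69.8182
Numerator Σ_{t=1}^{9}(x_t−x̄)(x_{t+2}−x̄) = 275.8430
Denominator Σ(x_t−x̄)² = 923.6364
r_2 = 275.8430 / 923.6364 = 0.299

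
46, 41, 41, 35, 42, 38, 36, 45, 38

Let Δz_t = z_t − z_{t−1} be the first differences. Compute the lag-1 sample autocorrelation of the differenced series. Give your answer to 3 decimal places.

First differences Δz: -5, 0, -6, 7, -4, -2, 9, -7
Mean of differences = -1.0000
Numerator Σ(Δz_t−Δz̄)(Δz_{t+1}−Δz̄) = -140.0000
Denominator Σ(Δz_t−Δz̄)² = 252.0000
r_1(Δz) = -140.0000 / 252.0000 = -0.556

-0.556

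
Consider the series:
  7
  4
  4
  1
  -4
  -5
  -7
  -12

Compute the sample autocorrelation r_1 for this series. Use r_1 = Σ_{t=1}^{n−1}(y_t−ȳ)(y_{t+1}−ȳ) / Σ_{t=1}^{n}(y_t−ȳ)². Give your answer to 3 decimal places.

Mean ȳ = (7 + 4 + 4 + 1 − 4 − 5 − 7 − 12)/8 = -1.5000
Numerator Σ_{t=1}^{7}(y_t−ȳ)(y_{t+1}−ȳ) = 170.2500
Denominator Σ(y_t−ȳ)² = 298.0000
r_1 = 170.2500 / 298.0000 = 0.571

0.571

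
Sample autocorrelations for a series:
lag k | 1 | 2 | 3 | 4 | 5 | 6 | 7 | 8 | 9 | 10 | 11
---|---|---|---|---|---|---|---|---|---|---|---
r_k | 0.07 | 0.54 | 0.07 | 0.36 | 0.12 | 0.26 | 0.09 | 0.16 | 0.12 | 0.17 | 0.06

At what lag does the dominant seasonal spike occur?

The largest autocorrelation is r_2 = 0.54, with weaker echoes at lags 4 (0.36), 6 (0.26), 8 (0.16) and 10 (0.17); the remaining lags stay at or below 0.12.
The dominant spike at lag 2 indicates a seasonal period of 2.

2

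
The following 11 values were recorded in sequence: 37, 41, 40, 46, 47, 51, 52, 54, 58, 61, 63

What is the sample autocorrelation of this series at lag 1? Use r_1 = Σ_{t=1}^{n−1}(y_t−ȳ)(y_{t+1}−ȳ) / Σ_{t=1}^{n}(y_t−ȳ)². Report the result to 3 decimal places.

Mean ȳ = (37 + 41 + 40 + 46 + 47 + 51 + 52 + 54 + 58 + 61 + 63)/11 = 50.0000
Numerator Σ_{t=1}^{10}(y_t−ȳ)(y_{t+1}−ȳ) = 529.0000
Denominator Σ(y_t−ȳ)² = 750.0000
r_1 = 529.0000 / 750.0000 = 0.705

0.705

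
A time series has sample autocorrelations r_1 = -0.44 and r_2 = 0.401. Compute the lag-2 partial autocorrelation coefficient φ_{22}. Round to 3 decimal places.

0.257

φ_{22} = (r_2 − r_1²) / (1 − r_1²)
r_1² = (-0.44)² = 0.1936
Numerator = 0.401 − 0.1936 = 0.2074; denominator = 1 − 0.1936 = 0.8064
φ_{22} = 0.2074 / 0.8064 = 0.257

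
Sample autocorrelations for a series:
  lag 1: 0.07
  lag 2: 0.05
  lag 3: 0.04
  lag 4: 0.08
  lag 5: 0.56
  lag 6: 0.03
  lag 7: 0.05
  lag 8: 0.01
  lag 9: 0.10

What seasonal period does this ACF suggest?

The largest autocorrelation is r_5 = 0.56; the remaining lags stay at or below 0.10.
The dominant spike at lag 5 indicates a seasonal period of 5.

5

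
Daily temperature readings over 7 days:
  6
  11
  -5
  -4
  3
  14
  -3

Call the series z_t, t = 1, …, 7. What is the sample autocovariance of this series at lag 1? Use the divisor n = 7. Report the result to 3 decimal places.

Mean z̄ = (6 + 11 − 5 − 4 + 3 + 14 − 3)/7 = 3.1429
Σ_{t=1}^{6}(z_t−z̄)(z_{t+1}−z̄) = -50.5918
γ_1 = -50.5918 / 7 = -7.227

-7.227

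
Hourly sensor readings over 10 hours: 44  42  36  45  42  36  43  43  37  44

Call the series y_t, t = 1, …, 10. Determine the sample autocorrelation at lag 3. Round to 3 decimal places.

Mean ȳ = (44 + 42 + 36 + 45 + 42 + 36 + 43 + 43 + 37 + 44)/10 = 41.2000
Σ(y_t−ȳ)(y_{t+3}−ȳ) = (10.6400) + (0.6400) + (27.0400) + (6.8400) + (1.4400) + (21.8400) + (5.0400) = 73.4800
Denominator Σ(y_t−ȳ)² = 109.6000
r_3 = 73.4800 / 109.6000 = 0.670

0.670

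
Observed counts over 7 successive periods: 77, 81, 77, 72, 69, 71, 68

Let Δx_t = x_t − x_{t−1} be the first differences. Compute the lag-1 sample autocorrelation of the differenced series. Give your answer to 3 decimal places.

-0.156

First differences Δx: 4, -4, -5, -3, 2, -3
Mean of differences = -1.5000
Numerator Σ(Δx_t−Δx̄)(Δx_{t+1}−Δx̄) = -10.2500
Denominator Σ(Δx_t−Δx̄)² = 65.5000
r_1(Δx) = -10.2500 / 65.5000 = -0.156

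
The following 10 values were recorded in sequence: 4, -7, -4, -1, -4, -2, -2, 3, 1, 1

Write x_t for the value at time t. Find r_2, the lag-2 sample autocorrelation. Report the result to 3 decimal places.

-0.014

Mean x̄ = (4 − 7 − 4 − 1 − 4 − 2 − 2 + 3 + 1 + 1)/10 = -1.1000
Numerator Σ_{t=1}^{8}(x_t−x̄)(x_{t+2}−x̄) = -1.4200
Denominator Σ(x_t−x̄)² = 104.9000
r_2 = -1.4200 / 104.9000 = -0.014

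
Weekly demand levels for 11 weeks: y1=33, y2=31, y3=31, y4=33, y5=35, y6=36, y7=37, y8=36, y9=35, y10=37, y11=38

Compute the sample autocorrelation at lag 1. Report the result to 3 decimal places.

0.702

Mean ȳ = (33 + 31 + 31 + 33 + 35 + 36 + 37 + 36 + 35 + 37 + 38)/11 = 34.7273
Numerator Σ_{t=1}^{10}(y_t−ȳ)(y_{t+1}−ȳ) = 40.8347
Denominator Σ(y_t−ȳ)² = 58.1818
r_1 = 40.8347 / 58.1818 = 0.702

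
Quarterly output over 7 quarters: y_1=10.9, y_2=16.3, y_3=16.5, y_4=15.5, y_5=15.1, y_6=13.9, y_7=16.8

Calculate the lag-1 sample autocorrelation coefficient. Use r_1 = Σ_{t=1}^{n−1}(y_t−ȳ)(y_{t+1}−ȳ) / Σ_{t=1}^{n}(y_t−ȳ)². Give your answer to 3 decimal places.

Mean ȳ = (10.9 + 16.3 + 16.5 + 15.5 + 15.1 + 13.9 + 16.8)/7 = 15.0000
Deviations from mean: -4.1000, 1.3000, 1.5000, 0.5000, 0.1000, -1.1000, 1.8000
Σ(y_t−ȳ)(y_{t+1}−ȳ) = (-5.3300) + (1.9500) + (0.7500) + (0.0500) + (-0.1100) + (-1.9800) = -4.6700
Denominator Σ(y_t−ȳ)² = 25.4600
r_1 = -4.6700 / 25.4600 = -0.183

-0.183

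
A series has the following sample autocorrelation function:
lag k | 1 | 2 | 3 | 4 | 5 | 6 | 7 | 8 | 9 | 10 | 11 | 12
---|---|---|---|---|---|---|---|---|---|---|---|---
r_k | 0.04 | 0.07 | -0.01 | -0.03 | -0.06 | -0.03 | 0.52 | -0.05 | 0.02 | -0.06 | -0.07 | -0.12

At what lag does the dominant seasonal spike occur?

The largest autocorrelation is r_7 = 0.52; the remaining lags stay at or below 0.07.
The dominant spike at lag 7 indicates a seasonal period of 7.

7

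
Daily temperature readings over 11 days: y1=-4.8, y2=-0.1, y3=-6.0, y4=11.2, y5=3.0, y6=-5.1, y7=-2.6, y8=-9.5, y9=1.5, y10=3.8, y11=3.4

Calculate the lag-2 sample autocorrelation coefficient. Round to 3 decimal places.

-0.133

Mean ȳ = (-4.8 − 0.1 − 6.0 + 11.2 + 3.0 − 5.1 − 2.6 − 9.5 + 1.5 + 3.8 + 3.4)/11 = -0.4727
Numerator Σ_{t=1}^{9}(y_t−ȳ)(y_{t+2}−ȳ) = -45.6824
Denominator Σ(y_t−ȳ)² = 342.3018
r_2 = -45.6824 / 342.3018 = -0.133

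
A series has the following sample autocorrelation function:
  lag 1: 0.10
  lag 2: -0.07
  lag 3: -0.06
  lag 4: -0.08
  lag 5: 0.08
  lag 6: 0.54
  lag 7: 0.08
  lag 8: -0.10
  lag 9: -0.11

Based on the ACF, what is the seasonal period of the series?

The largest autocorrelation is r_6 = 0.54; the remaining lags stay at or below 0.10.
The dominant spike at lag 6 indicates a seasonal period of 6.

6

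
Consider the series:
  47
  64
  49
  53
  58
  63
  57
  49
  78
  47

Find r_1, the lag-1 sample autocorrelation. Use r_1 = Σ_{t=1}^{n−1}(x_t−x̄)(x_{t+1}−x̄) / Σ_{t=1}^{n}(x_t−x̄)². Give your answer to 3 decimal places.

-0.533

Mean x̄ = (47 + 64 + 49 + 53 + 58 + 63 + 57 + 49 + 78 + 47)/10 = 56.5000
Numerator Σ_{t=1}^{9}(x_t−x̄)(x_{t+1}−x̄) = -462.7500
Denominator Σ(x_t−x̄)² = 868.5000
r_1 = -462.7500 / 868.5000 = -0.533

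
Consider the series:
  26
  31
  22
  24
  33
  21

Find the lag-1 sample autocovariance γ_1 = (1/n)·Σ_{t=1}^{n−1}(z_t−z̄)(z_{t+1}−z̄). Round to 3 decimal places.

-10.338

Mean z̄ = (26 + 31 + 22 + 24 + 33 + 21)/6 = 26.1667
Deviations: -0.1667, 4.8333, -4.1667, -2.1667, 6.8333, -5.1667
Σ_{t=1}^{5}(z_t−z̄)(z_{t+1}−z̄) = -62.0278
γ_1 = -62.0278 / 6 = -10.338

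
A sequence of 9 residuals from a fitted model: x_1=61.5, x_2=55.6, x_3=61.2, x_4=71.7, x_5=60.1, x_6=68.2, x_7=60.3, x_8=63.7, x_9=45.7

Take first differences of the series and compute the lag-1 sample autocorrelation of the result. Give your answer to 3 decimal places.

First differences Δx: -5.9, 5.6, 10.5, -11.6, 8.1, -7.9, 3.4, -18.0
Mean of differences = -1.9750
Numerator Σ(Δx_t−Δx̄)(Δx_{t+1}−Δx̄) = -329.9531
Denominator Σ(Δx_t−Δx̄)² = 743.3550
r_1(Δx) = -329.9531 / 743.3550 = -0.444

-0.444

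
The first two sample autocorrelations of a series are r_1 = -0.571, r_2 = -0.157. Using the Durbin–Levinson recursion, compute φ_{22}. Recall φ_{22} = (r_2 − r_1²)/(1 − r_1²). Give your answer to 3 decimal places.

φ_{22} = (r_2 − r_1²) / (1 − r_1²)
r_1² = (-0.571)² = 0.326041
Numerator = -0.157 − 0.3260 = -0.4830; denominator = 1 − 0.3260 = 0.6740
φ_{22} = -0.4830 / 0.6740 = -0.717

-0.717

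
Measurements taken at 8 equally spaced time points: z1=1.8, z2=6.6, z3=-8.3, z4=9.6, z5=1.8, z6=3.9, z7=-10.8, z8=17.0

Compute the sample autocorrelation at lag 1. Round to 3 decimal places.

-0.591

Mean z̄ = (1.8 + 6.6 − 8.3 + 9.6 + 1.8 + 3.9 − 10.8 + 17.0)/8 = 2.7000
Deviations from mean: -0.9000, 3.9000, -11.0000, 6.9000, -0.9000, 1.2000, -13.5000, 14.3000
Σ(z_t−z̄)(z_{t+1}−z̄) = (-3.5100) + (-42.9000) + (-75.9000) + (-6.2100) + (-1.0800) + (-16.2000) + (-193.0500) = -338.8500
Denominator Σ(z_t−z̄)² = 573.6200
r_1 = -338.8500 / 573.6200 = -0.591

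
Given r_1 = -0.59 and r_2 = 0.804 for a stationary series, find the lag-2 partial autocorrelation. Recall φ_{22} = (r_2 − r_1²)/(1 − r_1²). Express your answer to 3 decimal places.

φ_{22} = (r_2 − r_1²) / (1 − r_1²)
r_1² = (-0.59)² = 0.3481
Numerator = 0.804 − 0.3481 = 0.4559; denominator = 1 − 0.3481 = 0.6519
φ_{22} = 0.4559 / 0.6519 = 0.699

0.699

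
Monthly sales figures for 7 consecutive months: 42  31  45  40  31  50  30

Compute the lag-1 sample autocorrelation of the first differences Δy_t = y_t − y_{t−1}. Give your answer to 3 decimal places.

First differences Δy: -11, 14, -5, -9, 19, -20
Mean of differences = -2.0000
Numerator Σ(Δy_t−Δȳ)(Δy_{t+1}−Δȳ) = -696.0000
Denominator Σ(Δy_t−Δȳ)² = 1160.0000
r_1(Δy) = -696.0000 / 1160.0000 = -0.600

-0.600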